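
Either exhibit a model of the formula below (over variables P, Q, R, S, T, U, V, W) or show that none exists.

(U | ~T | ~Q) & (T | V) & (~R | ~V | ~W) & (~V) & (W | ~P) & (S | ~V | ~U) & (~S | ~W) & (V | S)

(~V) alone gives V = 0.
(T) alone gives T = 1.
(S) alone gives S = 1.
(~W) alone gives W = 0.
(~P) alone gives P = 0.
Try U = 0.
(~Q) alone gives Q = 0.
All clauses hold; R can take either value.

P=0,  Q=0,  R=0,  S=1,  T=1,  U=0,  V=0,  W=0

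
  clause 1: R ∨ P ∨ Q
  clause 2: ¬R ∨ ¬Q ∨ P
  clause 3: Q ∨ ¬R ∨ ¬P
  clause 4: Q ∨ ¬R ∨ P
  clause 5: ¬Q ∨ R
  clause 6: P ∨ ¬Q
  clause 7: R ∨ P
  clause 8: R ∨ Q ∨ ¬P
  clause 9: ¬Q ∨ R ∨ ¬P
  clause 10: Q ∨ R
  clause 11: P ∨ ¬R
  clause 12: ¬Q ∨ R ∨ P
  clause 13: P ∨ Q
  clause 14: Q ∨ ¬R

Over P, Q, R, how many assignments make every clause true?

There are 2^3 = 8 truth assignments over (P, Q, R).
Check each against the 14 clauses (columns in the order P, Q, R):
  F F F  ✗ fails (R ∨ P ∨ Q)
  F F T  ✗ fails (Q ∨ ¬R ∨ P)
  F T F  ✗ fails (¬Q ∨ R)
  F T T  ✗ fails (¬R ∨ ¬Q ∨ P)
  T F F  ✗ fails (R ∨ Q ∨ ¬P)
  T F T  ✗ fails (Q ∨ ¬R ∨ ¬P)
  T T F  ✗ fails (¬Q ∨ R)
  T T T  ✓ satisfies all
1 of the 8 rows is a model.

1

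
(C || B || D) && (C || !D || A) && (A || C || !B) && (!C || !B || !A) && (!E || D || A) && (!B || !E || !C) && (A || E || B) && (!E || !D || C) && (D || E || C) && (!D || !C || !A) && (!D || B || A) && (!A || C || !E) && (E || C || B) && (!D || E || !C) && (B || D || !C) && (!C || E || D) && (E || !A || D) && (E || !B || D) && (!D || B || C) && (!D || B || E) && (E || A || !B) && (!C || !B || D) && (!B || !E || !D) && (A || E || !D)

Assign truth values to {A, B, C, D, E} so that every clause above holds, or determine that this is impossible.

Branch on C: set C = false.
Branch on B: set B = true.
The clause (A) is unit, so A = true.
The clause (!E) is unit, so E = false.
The clause (D) is unit, so D = true.
Every clause now holds.

A: true, B: true, C: false, D: true, E: false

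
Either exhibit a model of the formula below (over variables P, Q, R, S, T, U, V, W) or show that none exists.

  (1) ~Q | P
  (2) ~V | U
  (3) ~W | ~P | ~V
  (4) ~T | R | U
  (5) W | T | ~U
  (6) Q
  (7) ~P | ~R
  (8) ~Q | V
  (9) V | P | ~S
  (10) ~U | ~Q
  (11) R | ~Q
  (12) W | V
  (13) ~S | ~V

Unit clause (Q) forces Q = 1.
Unit clause (P) forces P = 1.
Unit clause (~R) forces R = 0.
But (R) is also a unit clause — contradiction.

UNSATISFIABLE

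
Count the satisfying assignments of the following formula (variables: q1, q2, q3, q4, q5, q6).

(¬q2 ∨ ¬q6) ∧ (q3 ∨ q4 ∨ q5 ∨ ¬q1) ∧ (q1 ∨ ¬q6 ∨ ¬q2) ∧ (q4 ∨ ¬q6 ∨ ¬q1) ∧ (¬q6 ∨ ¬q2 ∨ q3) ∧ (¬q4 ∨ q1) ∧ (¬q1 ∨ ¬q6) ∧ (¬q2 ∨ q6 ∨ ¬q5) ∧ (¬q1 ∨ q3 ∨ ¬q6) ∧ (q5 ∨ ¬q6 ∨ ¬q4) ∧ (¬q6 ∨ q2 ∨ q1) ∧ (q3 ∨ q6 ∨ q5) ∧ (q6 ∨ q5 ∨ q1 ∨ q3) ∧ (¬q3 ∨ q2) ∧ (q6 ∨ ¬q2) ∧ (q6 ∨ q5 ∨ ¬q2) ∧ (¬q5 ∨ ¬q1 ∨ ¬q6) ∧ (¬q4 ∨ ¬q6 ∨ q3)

3

There are 2^6 = 64 truth assignments over (q1, q2, q3, q4, q5, q6).
Split on q5. With q5 = True, the clauses containing q5 are satisfied and ¬q5 drops from the rest; 3 of the 2^5 = 32 assignments to the other variables satisfy what remains.
With q5 = False, by the same count on the reduced clause set, 0 assignments work.
(One model: q1=F, q2=F, q3=F, q4=F, q5=T, q6=F.)
Total: 3 + 0 = 3.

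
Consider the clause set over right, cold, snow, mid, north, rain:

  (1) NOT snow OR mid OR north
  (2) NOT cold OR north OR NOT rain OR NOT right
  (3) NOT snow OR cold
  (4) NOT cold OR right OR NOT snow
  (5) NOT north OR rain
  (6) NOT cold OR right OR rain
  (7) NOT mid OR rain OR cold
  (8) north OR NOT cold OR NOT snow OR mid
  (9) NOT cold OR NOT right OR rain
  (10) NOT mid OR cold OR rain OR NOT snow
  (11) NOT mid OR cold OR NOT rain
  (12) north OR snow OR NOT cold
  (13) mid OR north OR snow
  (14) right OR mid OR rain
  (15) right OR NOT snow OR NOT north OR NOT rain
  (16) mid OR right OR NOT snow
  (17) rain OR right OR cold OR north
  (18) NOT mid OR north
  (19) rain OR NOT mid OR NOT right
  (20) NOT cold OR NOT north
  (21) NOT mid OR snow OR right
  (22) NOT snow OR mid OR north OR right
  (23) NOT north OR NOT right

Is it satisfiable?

Yes

Suppose snow = false.
Suppose north = true.
The clause (rain) is unit, so rain = true.
The clause (NOT cold) is unit, so cold = false.
The clause (NOT mid) is unit, so mid = false.
The clause (NOT right) is unit, so right = false.
All clauses are satisfied.
A satisfying assignment: right=false, cold=false, snow=false, mid=false, north=true, rain=true.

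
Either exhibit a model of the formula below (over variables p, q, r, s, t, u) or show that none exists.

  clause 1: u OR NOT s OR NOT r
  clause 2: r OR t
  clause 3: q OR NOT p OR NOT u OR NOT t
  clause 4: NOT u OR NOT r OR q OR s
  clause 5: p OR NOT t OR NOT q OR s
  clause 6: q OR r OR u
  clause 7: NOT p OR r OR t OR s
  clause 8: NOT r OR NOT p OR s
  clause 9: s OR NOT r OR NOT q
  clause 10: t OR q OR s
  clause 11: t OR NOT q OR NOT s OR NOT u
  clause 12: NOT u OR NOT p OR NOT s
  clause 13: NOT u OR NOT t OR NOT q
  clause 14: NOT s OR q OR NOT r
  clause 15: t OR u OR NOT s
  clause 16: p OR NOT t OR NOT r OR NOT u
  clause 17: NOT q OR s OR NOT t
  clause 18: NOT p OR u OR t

p ↦ true, q ↦ true, r ↦ false, s ↦ true, t ↦ true, u ↦ false

Case r = false:
Unit clause (t) forces t = true.
Case q = true:
Unit clause (NOT u) forces u = false.
Unit clause (s) forces s = true.
All clauses hold; p can take either value.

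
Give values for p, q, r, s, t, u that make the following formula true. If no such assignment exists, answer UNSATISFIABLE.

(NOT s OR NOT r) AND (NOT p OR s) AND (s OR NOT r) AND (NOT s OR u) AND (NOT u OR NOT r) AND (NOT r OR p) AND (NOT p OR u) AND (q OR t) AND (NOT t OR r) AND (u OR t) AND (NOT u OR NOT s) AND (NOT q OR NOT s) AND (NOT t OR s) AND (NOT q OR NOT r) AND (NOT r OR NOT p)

p: false; q: true; r: false; s: false; t: false; u: true

Branch on s: set s = false.
(NOT p) alone gives p = false.
(NOT r) alone gives r = false.
(NOT t) alone gives t = false.
(q) alone gives q = true.
(u) alone gives u = true.
This assignment satisfies each clause.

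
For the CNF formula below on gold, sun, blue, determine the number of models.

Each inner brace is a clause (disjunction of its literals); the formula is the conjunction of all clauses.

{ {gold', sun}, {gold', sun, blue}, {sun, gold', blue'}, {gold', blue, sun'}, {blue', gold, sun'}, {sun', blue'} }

3

There are 2^3 = 8 truth assignments over (gold, sun, blue).
Check each against the 6 clauses (columns in the order gold, sun, blue):
  F F F  ✓ satisfies all
  F F T  ✓ satisfies all
  F T F  ✓ satisfies all
  F T T  ✗ fails (blue' + gold + sun')
  T F F  ✗ fails (gold' + sun)
  T F T  ✗ fails (gold' + sun)
  T T F  ✗ fails (gold' + blue + sun')
  T T T  ✗ fails (sun' + blue')
3 of the 8 rows are models.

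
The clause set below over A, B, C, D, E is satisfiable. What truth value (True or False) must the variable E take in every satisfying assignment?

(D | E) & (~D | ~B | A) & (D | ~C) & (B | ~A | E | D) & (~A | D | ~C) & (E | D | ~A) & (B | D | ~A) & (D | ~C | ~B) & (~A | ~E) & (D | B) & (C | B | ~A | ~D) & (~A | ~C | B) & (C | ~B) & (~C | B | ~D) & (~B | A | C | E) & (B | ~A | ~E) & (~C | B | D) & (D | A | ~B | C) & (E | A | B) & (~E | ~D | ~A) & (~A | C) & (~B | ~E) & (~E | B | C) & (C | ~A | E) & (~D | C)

False

Suppose E = 1.
Unit clause (~A) forces A = 0.
Unit clause (~B) forces B = 0.
Unit clause (D) forces D = 1.
Unit clause (~C) forces C = 0.
Now (C) is unsatisfied and unit — conflict.
So every satisfying assignment has E = False.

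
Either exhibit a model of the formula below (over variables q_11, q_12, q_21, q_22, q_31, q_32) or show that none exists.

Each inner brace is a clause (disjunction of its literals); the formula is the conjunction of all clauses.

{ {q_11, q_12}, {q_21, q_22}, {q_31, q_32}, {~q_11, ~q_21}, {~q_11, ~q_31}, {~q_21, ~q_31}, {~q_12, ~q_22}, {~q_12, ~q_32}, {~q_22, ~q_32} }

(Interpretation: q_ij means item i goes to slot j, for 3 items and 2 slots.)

UNSATISFIABLE

Suppose q_11 = 1.
The clause (~q_21) is unit, so q_21 = 0.
The clause (q_22) is unit, so q_22 = 1.
The clause (~q_31) is unit, so q_31 = 0.
The clause (q_32) is unit, so q_32 = 1.
But (~q_32) is also a unit clause — contradiction.
So q_11 must be the other value — set q_11 = 0.
The clause (q_12) is unit, so q_12 = 1.
The clause (~q_22) is unit, so q_22 = 0.
The clause (q_21) is unit, so q_21 = 1.
The clause (~q_31) is unit, so q_31 = 0.
The clause (q_32) is unit, so q_32 = 1.
But (~q_32) is also a unit clause — contradiction.
Neither q_11 = 1 nor q_11 = 0 works.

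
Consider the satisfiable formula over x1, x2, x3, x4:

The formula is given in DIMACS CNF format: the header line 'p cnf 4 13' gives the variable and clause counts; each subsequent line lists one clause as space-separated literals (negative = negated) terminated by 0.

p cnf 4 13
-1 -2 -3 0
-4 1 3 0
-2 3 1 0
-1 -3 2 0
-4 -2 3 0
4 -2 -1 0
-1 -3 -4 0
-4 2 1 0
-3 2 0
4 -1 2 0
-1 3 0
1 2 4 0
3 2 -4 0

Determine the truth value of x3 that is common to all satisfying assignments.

Suppose x3 = False.
The clause (¬x1) is unit, so x1 = False.
The clause (¬x4) is unit, so x4 = False.
The clause (¬x2) is unit, so x2 = False.
Now (x2) is unsatisfied and unit — conflict.
So every satisfying assignment has x3 = True.

True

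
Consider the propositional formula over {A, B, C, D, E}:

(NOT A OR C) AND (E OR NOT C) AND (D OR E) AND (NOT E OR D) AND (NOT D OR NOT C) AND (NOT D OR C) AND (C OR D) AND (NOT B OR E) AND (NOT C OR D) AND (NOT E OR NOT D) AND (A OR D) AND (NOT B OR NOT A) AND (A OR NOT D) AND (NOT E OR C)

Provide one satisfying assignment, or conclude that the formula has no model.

Try A = false.
The clause (D) is unit, so D = true.
That conflicts with the unit clause (NOT D).
So A must be the other value — set A = true.
The clause (C) is unit, so C = true.
The clause (E) is unit, so E = true.
The clause (D) is unit, so D = true.
That conflicts with the unit clause (NOT D).
Neither A = true nor A = false works.

UNSATISFIABLE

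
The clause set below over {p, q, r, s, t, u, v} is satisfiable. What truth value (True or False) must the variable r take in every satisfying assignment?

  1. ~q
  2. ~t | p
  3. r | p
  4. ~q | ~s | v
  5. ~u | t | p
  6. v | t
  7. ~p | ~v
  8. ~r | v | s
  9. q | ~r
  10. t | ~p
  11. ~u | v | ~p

Suppose r = 1.
Unit clause (~q) forces q = 0.
But (q) is also a unit clause — contradiction.
So every satisfying assignment has r = False.

False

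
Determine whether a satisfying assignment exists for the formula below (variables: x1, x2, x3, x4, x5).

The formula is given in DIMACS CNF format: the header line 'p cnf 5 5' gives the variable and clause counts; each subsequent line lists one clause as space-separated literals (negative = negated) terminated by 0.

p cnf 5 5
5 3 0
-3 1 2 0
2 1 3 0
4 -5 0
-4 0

From the singleton clause (¬x4), x4 = False.
From the singleton clause (¬x5), x5 = False.
From the singleton clause (x3), x3 = True.
Try x1 = True.
Every clause is now satisfied; x2 is unconstrained.
A satisfying assignment: x1=True,  x2=True,  x3=True,  x4=False,  x5=False.

Yes, satisfiable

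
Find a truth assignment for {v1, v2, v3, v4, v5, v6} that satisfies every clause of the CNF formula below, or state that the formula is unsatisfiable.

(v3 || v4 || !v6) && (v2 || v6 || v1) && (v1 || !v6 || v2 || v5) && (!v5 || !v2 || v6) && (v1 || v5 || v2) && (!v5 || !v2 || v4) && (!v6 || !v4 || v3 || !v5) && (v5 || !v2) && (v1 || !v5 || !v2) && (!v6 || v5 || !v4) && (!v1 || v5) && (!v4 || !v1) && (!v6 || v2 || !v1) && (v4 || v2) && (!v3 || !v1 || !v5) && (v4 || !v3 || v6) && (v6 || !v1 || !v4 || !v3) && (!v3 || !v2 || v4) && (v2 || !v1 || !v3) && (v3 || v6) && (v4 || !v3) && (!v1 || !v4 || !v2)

Suppose v5 = true.
Suppose v2 = false.
Unit clause (v4) forces v4 = true.
Unit clause (!v1) forces v1 = false.
Unit clause (v6) forces v6 = true.
Unit clause (v3) forces v3 = true.
All clauses are satisfied.

v1: false; v2: false; v3: true; v4: true; v5: true; v6: true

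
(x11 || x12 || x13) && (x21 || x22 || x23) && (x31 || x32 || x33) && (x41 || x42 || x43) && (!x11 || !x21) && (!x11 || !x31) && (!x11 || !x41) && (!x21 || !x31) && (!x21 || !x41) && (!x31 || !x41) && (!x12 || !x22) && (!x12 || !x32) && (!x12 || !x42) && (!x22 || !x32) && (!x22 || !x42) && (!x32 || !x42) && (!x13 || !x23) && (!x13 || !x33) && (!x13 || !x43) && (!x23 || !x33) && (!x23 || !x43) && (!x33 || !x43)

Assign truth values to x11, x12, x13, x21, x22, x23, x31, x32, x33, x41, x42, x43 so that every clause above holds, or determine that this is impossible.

Suppose x11 = false.
Suppose x12 = true.
From the singleton clause (!x22), x22 = false.
From the singleton clause (!x32), x32 = false.
From the singleton clause (!x42), x42 = false.
Suppose x21 = true.
From the singleton clause (!x31), x31 = false.
From the singleton clause (x33), x33 = true.
From the singleton clause (!x41), x41 = false.
From the singleton clause (x43), x43 = true.
Now (!x43) is unsatisfied and unit — conflict.
Undo x21 and try x21 = false.
From the singleton clause (x23), x23 = true.
From the singleton clause (!x13), x13 = false.
From the singleton clause (!x33), x33 = false.
From the singleton clause (x31), x31 = true.
From the singleton clause (!x41), x41 = false.
From the singleton clause (x43), x43 = true.
Now (!x43) is unsatisfied and unit — conflict.
Neither x21 = true nor x21 = false works.
Undo x12 and try x12 = false.
From the singleton clause (x13), x13 = true.
From the singleton clause (!x23), x23 = false.
From the singleton clause (!x33), x33 = false.
From the singleton clause (!x43), x43 = false.
Suppose x21 = true.
From the singleton clause (!x31), x31 = false.
From the singleton clause (x32), x32 = true.
From the singleton clause (!x41), x41 = false.
From the singleton clause (x42), x42 = true.
Now (!x42) is unsatisfied and unit — conflict.
Undo x21 and try x21 = false.
From the singleton clause (x22), x22 = true.
From the singleton clause (!x32), x32 = false.
From the singleton clause (x31), x31 = true.
From the singleton clause (!x41), x41 = false.
From the singleton clause (x42), x42 = true.
Now (!x42) is unsatisfied and unit — conflict.
Neither x21 = true nor x21 = false works.
Neither x12 = true nor x12 = false works.
Undo x11 and try x11 = true.
From the singleton clause (!x21), x21 = false.
From the singleton clause (!x31), x31 = false.
From the singleton clause (!x41), x41 = false.
Suppose x22 = true.
From the singleton clause (!x12), x12 = false.
From the singleton clause (!x32), x32 = false.
From the singleton clause (x33), x33 = true.
From the singleton clause (!x42), x42 = false.
From the singleton clause (x43), x43 = true.
Now (!x43) is unsatisfied and unit — conflict.
Undo x22 and try x22 = false.
From the singleton clause (x23), x23 = true.
From the singleton clause (!x13), x13 = false.
From the singleton clause (!x33), x33 = false.
From the singleton clause (x32), x32 = true.
From the singleton clause (!x12), x12 = false.
From the singleton clause (!x42), x42 = false.
From the singleton clause (x43), x43 = true.
Now (!x43) is unsatisfied and unit — conflict.
Neither x22 = true nor x22 = false works.
Neither x11 = true nor x11 = false works.

UNSATISFIABLE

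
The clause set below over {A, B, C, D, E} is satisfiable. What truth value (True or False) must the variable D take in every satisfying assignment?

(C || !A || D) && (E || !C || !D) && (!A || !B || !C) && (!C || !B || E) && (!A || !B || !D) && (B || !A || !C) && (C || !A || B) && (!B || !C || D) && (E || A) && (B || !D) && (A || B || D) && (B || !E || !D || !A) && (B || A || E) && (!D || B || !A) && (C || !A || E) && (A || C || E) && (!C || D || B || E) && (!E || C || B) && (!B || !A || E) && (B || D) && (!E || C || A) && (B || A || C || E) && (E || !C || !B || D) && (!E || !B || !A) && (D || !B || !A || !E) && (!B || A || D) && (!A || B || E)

True

Suppose D = false.
From the singleton clause (B), B = true.
From the singleton clause (!C), C = false.
From the singleton clause (!A), A = false.
That conflicts with the unit clause (A).
So every satisfying assignment has D = True.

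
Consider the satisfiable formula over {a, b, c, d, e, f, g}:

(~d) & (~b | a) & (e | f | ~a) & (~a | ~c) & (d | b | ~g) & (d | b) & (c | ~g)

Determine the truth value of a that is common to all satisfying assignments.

True

Suppose a = 0.
The clause (~d) is unit, so d = 0.
The clause (~b) is unit, so b = 0.
But (b) is also a unit clause — contradiction.
So every satisfying assignment has a = True.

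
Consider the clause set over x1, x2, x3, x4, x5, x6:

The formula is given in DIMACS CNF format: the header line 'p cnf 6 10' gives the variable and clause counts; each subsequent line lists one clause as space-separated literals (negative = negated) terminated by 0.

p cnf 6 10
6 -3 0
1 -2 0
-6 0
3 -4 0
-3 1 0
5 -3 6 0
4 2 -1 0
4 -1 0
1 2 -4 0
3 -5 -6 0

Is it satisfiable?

The clause (¬x6) is unit, so x6 = False.
The clause (¬x3) is unit, so x3 = False.
The clause (¬x4) is unit, so x4 = False.
The clause (¬x1) is unit, so x1 = False.
The clause (¬x2) is unit, so x2 = False.
All clauses hold; x5 can take either value.
A satisfying assignment: x1=False, x2=False, x3=False, x4=False, x5=True, x6=False.

Yes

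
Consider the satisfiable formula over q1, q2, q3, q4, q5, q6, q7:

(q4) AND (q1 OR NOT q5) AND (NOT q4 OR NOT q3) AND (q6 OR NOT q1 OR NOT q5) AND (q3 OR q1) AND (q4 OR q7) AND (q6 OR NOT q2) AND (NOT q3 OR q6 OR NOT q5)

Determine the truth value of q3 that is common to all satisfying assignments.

Suppose q3 = true.
From the singleton clause (q4), q4 = true.
That conflicts with the unit clause (NOT q4).
So every satisfying assignment has q3 = False.

False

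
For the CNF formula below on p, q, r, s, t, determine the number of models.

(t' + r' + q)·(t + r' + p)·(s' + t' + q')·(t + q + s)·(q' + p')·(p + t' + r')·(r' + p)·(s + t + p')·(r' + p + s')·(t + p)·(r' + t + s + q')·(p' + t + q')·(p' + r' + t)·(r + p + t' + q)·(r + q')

3

There are 2^5 = 32 truth assignments over (p, q, r, s, t).
Split on r. With r = 1, the clauses containing r are satisfied and r' drops from the rest; 0 of the 2^4 = 16 assignments to the other variables satisfy what remains.
With r = 0, by the same count on the reduced clause set, 3 assignments work.
Total: 0 + 3 = 3.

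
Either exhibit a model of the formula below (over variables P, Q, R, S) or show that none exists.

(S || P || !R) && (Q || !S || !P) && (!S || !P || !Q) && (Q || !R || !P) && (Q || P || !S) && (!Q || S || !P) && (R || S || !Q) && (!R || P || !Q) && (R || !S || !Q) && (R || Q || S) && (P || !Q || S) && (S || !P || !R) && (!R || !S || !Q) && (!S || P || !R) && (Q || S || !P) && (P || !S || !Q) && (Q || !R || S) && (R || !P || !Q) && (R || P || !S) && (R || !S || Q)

UNSATISFIABLE

Case S = true:
Case Q = true:
From the singleton clause (!P), P = false.
That conflicts with the unit clause (P).
So Q must be the other value — set Q = false.
From the singleton clause (!P), P = false.
That conflicts with the unit clause (P).
Either choice for Q ends in contradiction.
So S must be the other value — set S = false.
Case P = true:
From the singleton clause (!Q), Q = false.
That conflicts with the unit clause (Q).
So P must be the other value — set P = false.
From the singleton clause (!R), R = false.
From the singleton clause (!Q), Q = false.
That conflicts with the unit clause (Q).
Either choice for P ends in contradiction.
Either choice for S ends in contradiction.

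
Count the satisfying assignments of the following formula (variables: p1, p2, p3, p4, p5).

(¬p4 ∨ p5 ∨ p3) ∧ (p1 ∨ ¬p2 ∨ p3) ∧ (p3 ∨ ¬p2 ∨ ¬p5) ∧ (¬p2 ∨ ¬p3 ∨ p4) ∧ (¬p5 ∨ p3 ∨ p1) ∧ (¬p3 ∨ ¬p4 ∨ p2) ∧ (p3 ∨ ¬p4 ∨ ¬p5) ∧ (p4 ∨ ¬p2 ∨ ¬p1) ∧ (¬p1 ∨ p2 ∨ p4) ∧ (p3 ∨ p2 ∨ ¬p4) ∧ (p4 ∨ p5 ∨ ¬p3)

6

There are 2^5 = 32 truth assignments over (p1, p2, p3, p4, p5).
Split on p1. With p1 = True, the clauses containing p1 are satisfied and ¬p1 drops from the rest; 2 of the 2^4 = 16 assignments to the other variables satisfy what remains.
With p1 = False, by the same count on the reduced clause set, 4 assignments work.
(One model: p1=F, p2=F, p3=F, p4=F, p5=F.)
Total: 2 + 4 = 6.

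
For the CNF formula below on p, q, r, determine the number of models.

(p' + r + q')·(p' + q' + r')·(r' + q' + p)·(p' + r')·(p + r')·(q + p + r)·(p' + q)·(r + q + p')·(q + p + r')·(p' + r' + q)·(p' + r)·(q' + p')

There are 2^3 = 8 truth assignments over (p, q, r).
Check each against the 12 clauses (columns in the order p, q, r):
  F F F  ✗ fails (q + p + r)
  F F T  ✗ fails (p + r')
  F T F  ✓ satisfies all
  F T T  ✗ fails (r' + q' + p)
  T F F  ✗ fails (p' + q)
  T F T  ✗ fails (p' + r')
  T T F  ✗ fails (p' + r + q')
  T T T  ✗ fails (p' + q' + r')
1 of the 8 rows is a model.

1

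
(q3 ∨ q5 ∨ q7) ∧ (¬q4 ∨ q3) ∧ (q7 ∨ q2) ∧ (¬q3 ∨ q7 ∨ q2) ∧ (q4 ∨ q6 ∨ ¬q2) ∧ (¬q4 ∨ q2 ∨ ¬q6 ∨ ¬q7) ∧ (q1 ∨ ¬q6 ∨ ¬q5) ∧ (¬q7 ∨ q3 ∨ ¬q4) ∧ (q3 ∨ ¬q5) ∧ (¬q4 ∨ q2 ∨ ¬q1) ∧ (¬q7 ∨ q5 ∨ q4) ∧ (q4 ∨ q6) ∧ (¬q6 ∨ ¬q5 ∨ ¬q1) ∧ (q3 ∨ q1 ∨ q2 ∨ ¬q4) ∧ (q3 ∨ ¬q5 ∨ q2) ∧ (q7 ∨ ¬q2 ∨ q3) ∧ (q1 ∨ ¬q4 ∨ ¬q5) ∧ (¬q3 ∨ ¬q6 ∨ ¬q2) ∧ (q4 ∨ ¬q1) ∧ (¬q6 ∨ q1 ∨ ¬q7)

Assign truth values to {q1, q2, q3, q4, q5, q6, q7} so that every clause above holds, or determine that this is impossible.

q1 ↦ True; q2 ↦ True; q3 ↦ True; q4 ↦ True; q5 ↦ False; q6 ↦ False; q7 ↦ False

Suppose q4 = True.
From the singleton clause (q3), q3 = True.
Suppose q7 = False.
From the singleton clause (q2), q2 = True.
From the singleton clause (¬q6), q6 = False.
Suppose q1 = True.
All clauses hold; q5 can take either value.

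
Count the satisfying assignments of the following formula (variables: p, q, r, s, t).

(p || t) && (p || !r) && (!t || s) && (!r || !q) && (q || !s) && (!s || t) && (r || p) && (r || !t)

3

There are 2^5 = 32 truth assignments over (p, q, r, s, t).
Split on p. With p = true, the clauses containing p are satisfied and !p drops from the rest; 3 of the 2^4 = 16 assignments to the other variables satisfy what remains.
With p = false, by the same count on the reduced clause set, 0 assignments work.
(One model: p=T, q=F, r=F, s=F, t=F.)
Total: 3 + 0 = 3.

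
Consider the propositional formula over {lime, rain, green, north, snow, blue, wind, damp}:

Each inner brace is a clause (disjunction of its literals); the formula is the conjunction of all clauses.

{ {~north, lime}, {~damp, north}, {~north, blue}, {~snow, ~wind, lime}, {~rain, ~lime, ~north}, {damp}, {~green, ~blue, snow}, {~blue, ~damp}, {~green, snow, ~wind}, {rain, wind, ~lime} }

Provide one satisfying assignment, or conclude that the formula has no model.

UNSATISFIABLE

Unit clause (damp) forces damp = 1.
Unit clause (north) forces north = 1.
Unit clause (lime) forces lime = 1.
Unit clause (blue) forces blue = 1.
But (~blue) is also a unit clause — contradiction.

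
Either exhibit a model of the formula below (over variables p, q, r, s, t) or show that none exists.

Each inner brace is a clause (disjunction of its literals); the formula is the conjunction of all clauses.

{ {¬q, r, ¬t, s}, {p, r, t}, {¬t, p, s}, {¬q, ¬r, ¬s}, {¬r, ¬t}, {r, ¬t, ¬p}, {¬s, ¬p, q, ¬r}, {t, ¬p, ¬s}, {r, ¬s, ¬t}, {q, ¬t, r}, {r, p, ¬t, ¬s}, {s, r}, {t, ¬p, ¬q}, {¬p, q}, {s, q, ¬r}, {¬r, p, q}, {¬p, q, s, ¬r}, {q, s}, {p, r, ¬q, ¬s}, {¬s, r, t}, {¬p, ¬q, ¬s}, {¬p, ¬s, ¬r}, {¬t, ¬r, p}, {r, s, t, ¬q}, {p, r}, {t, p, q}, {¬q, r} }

p ↦ False, q ↦ True, r ↦ True, s ↦ False, t ↦ False

Suppose r = True.
From the singleton clause (¬t), t = False.
Suppose q = True.
From the singleton clause (¬s), s = False.
From the singleton clause (¬p), p = False.
This assignment satisfies each clause.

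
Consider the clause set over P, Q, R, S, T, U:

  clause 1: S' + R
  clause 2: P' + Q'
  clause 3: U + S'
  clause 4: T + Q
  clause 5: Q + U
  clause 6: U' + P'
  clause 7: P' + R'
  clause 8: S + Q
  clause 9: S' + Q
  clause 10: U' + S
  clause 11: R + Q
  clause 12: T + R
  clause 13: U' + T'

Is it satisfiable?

Yes

Branch on S: set S = 0.
(Q) alone gives Q = 1.
(P') alone gives P = 0.
(U') alone gives U = 0.
Branch on T: set T = 1.
All clauses hold; R can take either value.
A satisfying assignment: P=0,  Q=1,  R=0,  S=0,  T=1,  U=0.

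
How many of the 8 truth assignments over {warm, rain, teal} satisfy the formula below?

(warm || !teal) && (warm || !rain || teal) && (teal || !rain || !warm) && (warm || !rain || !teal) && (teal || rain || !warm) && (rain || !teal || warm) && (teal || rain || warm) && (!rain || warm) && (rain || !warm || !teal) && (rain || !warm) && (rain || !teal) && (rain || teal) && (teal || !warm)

There are 2^3 = 8 truth assignments over (warm, rain, teal).
Check each against the 13 clauses (columns in the order warm, rain, teal):
  F F F  ✗ fails (teal || rain || warm)
  F F T  ✗ fails (warm || !teal)
  F T F  ✗ fails (warm || !rain || teal)
  F T T  ✗ fails (warm || !teal)
  T F F  ✗ fails (teal || rain || !warm)
  T F T  ✗ fails (rain || !warm || !teal)
  T T F  ✗ fails (teal || !rain || !warm)
  T T T  ✓ satisfies all
1 of the 8 rows is a model.

1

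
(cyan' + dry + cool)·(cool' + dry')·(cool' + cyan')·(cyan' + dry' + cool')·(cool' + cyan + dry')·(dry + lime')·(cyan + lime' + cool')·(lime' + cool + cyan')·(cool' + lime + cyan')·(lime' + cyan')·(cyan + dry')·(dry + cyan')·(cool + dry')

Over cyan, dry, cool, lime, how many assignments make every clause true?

There are 2^4 = 16 truth assignments over (cyan, dry, cool, lime).
Check each against the 13 clauses (columns in the order cyan, dry, cool, lime):
  F F F F  ✓ satisfies all
  F F F T  ✗ fails (dry + lime')
  F F T F  ✓ satisfies all
  F F T T  ✗ fails (dry + lime')
  F T F F  ✗ fails (cyan + dry')
  F T F T  ✗ fails (cyan + dry')
  F T T F  ✗ fails (cool' + dry')
  F T T T  ✗ fails (cool' + dry')
  T F F F  ✗ fails (cyan' + dry + cool)
  T F F T  ✗ fails (cyan' + dry + cool)
  T F T F  ✗ fails (cool' + cyan')
  T F T T  ✗ fails (cool' + cyan')
  T T F F  ✗ fails (cool + dry')
  T T F T  ✗ fails (lime' + cool + cyan')
  T T T F  ✗ fails (cool' + dry')
  T T T T  ✗ fails (cool' + dry')
2 of the 16 rows are models.

2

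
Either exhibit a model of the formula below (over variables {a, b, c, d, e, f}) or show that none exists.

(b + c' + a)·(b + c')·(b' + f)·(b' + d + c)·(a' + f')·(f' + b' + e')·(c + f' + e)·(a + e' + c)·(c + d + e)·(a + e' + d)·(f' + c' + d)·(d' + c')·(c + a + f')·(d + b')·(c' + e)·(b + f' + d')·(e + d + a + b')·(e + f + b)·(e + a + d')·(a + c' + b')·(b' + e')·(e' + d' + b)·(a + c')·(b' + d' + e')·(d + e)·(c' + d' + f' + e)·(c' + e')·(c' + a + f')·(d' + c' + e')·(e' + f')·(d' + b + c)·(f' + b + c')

Branch on b: set b = 0.
Unit clause (c') forces c = 0.
Unit clause (d') forces d = 0.
Unit clause (e) forces e = 1.
Unit clause (a) forces a = 1.
Unit clause (f') forces f = 0.
Every clause now holds.

a=1; b=0; c=0; d=0; e=1; f=0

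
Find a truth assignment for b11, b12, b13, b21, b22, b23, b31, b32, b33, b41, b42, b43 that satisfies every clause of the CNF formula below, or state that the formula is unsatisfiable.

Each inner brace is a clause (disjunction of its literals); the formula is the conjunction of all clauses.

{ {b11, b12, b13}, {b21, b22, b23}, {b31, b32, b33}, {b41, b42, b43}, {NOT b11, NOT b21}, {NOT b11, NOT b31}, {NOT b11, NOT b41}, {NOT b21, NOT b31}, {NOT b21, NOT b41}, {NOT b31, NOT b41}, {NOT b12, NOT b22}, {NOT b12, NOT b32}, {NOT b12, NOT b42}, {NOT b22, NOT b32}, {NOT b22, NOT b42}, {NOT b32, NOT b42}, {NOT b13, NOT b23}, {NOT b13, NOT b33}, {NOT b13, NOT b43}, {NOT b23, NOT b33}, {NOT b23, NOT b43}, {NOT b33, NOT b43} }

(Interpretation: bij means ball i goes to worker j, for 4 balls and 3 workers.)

Suppose b11 = false.
Suppose b12 = true.
The clause (NOT b22) is unit, so b22 = false.
The clause (NOT b32) is unit, so b32 = false.
The clause (NOT b42) is unit, so b42 = false.
Suppose b21 = true.
The clause (NOT b31) is unit, so b31 = false.
The clause (b33) is unit, so b33 = true.
The clause (NOT b41) is unit, so b41 = false.
The clause (b43) is unit, so b43 = true.
That conflicts with the unit clause (NOT b43).
Backtrack on b21: now try b21 = false.
The clause (b23) is unit, so b23 = true.
The clause (NOT b13) is unit, so b13 = false.
The clause (NOT b33) is unit, so b33 = false.
The clause (b31) is unit, so b31 = true.
The clause (NOT b41) is unit, so b41 = false.
The clause (b43) is unit, so b43 = true.
That conflicts with the unit clause (NOT b43).
Both values of b21 lead to a conflict.
Backtrack on b12: now try b12 = false.
The clause (b13) is unit, so b13 = true.
The clause (NOT b23) is unit, so b23 = false.
The clause (NOT b33) is unit, so b33 = false.
The clause (NOT b43) is unit, so b43 = false.
Suppose b21 = true.
The clause (NOT b31) is unit, so b31 = false.
The clause (b32) is unit, so b32 = true.
The clause (NOT b41) is unit, so b41 = false.
The clause (b42) is unit, so b42 = true.
That conflicts with the unit clause (NOT b42).
Backtrack on b21: now try b21 = false.
The clause (b22) is unit, so b22 = true.
The clause (NOT b32) is unit, so b32 = false.
The clause (b31) is unit, so b31 = true.
The clause (NOT b41) is unit, so b41 = false.
The clause (b42) is unit, so b42 = true.
That conflicts with the unit clause (NOT b42).
Both values of b21 lead to a conflict.
Both values of b12 lead to a conflict.
Backtrack on b11: now try b11 = true.
The clause (NOT b21) is unit, so b21 = false.
The clause (NOT b31) is unit, so b31 = false.
The clause (NOT b41) is unit, so b41 = false.
Suppose b22 = true.
The clause (NOT b12) is unit, so b12 = false.
The clause (NOT b32) is unit, so b32 = false.
The clause (b33) is unit, so b33 = true.
The clause (NOT b42) is unit, so b42 = false.
The clause (b43) is unit, so b43 = true.
That conflicts with the unit clause (NOT b43).
Backtrack on b22: now try b22 = false.
The clause (b23) is unit, so b23 = true.
The clause (NOT b13) is unit, so b13 = false.
The clause (NOT b33) is unit, so b33 = false.
The clause (b32) is unit, so b32 = true.
The clause (NOT b12) is unit, so b12 = false.
The clause (NOT b42) is unit, so b42 = false.
The clause (b43) is unit, so b43 = true.
That conflicts with the unit clause (NOT b43).
Both values of b22 lead to a conflict.
Both values of b11 lead to a conflict.

UNSATISFIABLE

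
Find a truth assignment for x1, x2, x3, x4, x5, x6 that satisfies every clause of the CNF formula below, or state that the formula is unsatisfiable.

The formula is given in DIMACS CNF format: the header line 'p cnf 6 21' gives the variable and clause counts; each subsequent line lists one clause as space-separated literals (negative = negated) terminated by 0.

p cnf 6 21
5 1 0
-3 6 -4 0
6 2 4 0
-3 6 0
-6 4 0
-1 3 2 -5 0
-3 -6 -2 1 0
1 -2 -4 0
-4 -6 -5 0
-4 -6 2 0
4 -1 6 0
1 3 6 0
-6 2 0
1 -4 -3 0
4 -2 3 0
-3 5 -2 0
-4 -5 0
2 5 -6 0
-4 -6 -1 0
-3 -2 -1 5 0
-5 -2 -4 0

x1 ↦ True,  x2 ↦ True,  x3 ↦ False,  x4 ↦ True,  x5 ↦ False,  x6 ↦ False

Case x5 = False:
(x1) alone gives x1 = True.
Case x3 = False:
Case x6 = False:
(x4) alone gives x4 = True.
All clauses hold; x2 can take either value.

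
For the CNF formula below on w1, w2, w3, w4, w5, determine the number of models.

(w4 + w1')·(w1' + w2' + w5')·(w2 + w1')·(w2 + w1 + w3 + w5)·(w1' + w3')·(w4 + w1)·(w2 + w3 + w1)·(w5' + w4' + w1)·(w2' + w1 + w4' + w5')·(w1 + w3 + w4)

4

There are 2^5 = 32 truth assignments over (w1, w2, w3, w4, w5).
Split on w5. With w5 = 1, the clauses containing w5 are satisfied and w5' drops from the rest; 0 of the 2^4 = 16 assignments to the other variables satisfy what remains.
With w5 = 0, by the same count on the reduced clause set, 4 assignments work.
(One model: w1=F, w2=F, w3=T, w4=T, w5=F.)
Total: 0 + 4 = 4.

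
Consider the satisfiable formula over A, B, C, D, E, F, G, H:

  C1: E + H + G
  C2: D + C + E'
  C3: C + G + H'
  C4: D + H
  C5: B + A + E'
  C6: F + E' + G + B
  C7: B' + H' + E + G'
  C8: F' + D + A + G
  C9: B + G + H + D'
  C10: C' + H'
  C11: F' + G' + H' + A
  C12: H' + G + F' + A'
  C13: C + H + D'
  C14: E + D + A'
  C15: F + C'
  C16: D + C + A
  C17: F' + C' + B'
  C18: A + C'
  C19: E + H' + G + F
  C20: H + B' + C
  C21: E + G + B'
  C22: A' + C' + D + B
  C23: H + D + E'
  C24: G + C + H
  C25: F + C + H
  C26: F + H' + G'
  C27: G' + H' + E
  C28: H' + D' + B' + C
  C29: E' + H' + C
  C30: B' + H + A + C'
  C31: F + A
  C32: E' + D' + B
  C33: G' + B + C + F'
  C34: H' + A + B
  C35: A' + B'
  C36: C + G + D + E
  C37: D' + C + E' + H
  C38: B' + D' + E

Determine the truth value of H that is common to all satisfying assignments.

False

Suppose H = 1.
(C') alone gives C = 0.
(G) alone gives G = 1.
(F) alone gives F = 1.
(A) alone gives A = 1.
(E) alone gives E = 1.
Now (E') is unsatisfied and unit — conflict.
So every satisfying assignment has H = False.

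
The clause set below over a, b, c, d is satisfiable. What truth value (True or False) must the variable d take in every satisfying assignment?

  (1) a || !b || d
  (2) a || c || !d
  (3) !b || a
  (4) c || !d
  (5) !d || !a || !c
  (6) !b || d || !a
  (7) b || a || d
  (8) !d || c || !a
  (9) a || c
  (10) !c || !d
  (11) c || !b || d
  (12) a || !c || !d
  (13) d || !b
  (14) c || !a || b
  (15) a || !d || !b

False

Suppose d = true.
The clause (c) is unit, so c = true.
But (!c) is also a unit clause — contradiction.
So every satisfying assignment has d = False.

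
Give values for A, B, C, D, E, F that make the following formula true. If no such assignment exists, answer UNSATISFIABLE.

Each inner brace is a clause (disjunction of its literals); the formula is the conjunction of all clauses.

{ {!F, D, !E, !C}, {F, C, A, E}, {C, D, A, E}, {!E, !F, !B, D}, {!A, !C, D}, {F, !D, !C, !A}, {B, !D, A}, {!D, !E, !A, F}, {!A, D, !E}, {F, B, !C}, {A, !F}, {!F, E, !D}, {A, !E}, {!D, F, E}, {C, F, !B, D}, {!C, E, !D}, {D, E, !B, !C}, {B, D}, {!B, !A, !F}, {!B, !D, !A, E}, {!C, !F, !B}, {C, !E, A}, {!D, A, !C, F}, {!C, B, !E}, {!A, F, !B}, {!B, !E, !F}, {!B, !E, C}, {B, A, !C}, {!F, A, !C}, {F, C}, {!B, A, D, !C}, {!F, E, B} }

Branch on A: set A = true.
Branch on C: set C = false.
(F) alone gives F = true.
(!B) alone gives B = false.
(D) alone gives D = true.
(E) alone gives E = true.
All clauses are satisfied.

A: true, B: false, C: false, D: true, E: true, F: true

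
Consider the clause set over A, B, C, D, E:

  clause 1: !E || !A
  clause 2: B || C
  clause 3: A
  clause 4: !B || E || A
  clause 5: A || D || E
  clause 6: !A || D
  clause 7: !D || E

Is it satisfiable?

No

The clause (A) is unit, so A = true.
The clause (!E) is unit, so E = false.
The clause (D) is unit, so D = true.
But (!D) is also a unit clause — contradiction.
No assignment satisfies every clause.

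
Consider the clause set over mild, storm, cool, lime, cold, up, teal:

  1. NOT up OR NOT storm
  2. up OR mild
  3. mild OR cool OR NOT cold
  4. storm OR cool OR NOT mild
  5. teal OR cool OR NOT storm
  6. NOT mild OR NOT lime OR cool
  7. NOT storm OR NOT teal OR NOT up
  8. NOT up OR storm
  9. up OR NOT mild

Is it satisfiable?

Case up = false:
The clause (mild) is unit, so mild = true.
That conflicts with the unit clause (NOT mild).
That branch fails; take up = true instead.
The clause (NOT storm) is unit, so storm = false.
That conflicts with the unit clause (storm).
Neither up = true nor up = false works.
No assignment satisfies every clause.

No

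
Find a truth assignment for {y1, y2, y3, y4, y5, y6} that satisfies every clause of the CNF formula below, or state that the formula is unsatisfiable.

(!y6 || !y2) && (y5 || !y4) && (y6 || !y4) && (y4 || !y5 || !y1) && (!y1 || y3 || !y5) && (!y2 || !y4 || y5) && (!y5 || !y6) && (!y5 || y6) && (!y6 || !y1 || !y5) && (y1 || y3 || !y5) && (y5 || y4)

UNSATISFIABLE

Branch on y6: set y6 = false.
The clause (!y4) is unit, so y4 = false.
The clause (!y5) is unit, so y5 = false.
But (y5) is also a unit clause — contradiction.
Backtrack on y6: now try y6 = true.
The clause (!y2) is unit, so y2 = false.
The clause (!y5) is unit, so y5 = false.
The clause (!y4) is unit, so y4 = false.
But (y4) is also a unit clause — contradiction.
Neither y6 = true nor y6 = false works.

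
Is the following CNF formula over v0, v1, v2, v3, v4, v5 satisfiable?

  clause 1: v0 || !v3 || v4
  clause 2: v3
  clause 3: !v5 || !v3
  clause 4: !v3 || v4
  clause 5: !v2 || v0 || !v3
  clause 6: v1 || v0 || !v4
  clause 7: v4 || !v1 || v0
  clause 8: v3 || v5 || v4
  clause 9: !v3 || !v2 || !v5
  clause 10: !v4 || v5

No

From the singleton clause (v3), v3 = true.
From the singleton clause (!v5), v5 = false.
From the singleton clause (v4), v4 = true.
Now (!v4) is unsatisfied and unit — conflict.
No assignment satisfies every clause.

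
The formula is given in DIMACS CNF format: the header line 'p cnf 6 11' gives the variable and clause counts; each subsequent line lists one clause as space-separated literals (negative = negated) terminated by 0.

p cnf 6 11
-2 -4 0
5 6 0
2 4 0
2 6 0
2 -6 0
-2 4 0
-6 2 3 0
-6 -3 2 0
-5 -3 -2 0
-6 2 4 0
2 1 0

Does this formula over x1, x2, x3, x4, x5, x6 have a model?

No, unsatisfiable

Try x2 = False.
(x4) alone gives x4 = True.
(x6) alone gives x6 = True.
Now (¬x6) is unsatisfied and unit — conflict.
That branch fails; take x2 = True instead.
(¬x4) alone gives x4 = False.
Now (x4) is unsatisfied and unit — conflict.
Neither x2 = True nor x2 = False works.
No assignment satisfies every clause.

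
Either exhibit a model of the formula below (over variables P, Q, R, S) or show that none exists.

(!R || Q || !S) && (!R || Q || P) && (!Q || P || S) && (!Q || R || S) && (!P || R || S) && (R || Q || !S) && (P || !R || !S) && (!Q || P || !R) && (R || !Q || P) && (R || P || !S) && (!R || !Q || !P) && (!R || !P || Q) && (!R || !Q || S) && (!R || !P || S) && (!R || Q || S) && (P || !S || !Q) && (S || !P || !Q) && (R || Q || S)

Case R = false:
Case Q = true:
Unit clause (S) forces S = true.
Unit clause (P) forces P = true.
This assignment satisfies each clause.

P=true,  Q=true,  R=false,  S=true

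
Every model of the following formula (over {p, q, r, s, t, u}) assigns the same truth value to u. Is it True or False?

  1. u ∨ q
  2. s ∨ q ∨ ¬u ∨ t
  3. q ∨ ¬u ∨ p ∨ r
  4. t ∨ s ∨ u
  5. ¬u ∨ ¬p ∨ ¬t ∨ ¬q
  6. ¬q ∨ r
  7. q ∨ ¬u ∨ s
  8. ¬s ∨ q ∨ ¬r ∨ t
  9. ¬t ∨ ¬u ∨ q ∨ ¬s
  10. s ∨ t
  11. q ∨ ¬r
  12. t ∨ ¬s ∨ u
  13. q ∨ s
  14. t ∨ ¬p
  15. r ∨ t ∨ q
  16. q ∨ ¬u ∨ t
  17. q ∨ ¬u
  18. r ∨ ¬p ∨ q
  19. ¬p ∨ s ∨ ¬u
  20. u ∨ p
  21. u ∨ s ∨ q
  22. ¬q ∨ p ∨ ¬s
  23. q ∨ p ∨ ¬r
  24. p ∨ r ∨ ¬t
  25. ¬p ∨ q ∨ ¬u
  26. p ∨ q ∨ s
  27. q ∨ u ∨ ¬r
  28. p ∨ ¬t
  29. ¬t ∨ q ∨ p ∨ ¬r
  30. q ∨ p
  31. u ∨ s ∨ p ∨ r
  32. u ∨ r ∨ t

Suppose u = True.
The clause (q) is unit, so q = True.
The clause (r) is unit, so r = True.
Try p = False.
The clause (¬s) is unit, so s = False.
The clause (t) is unit, so t = True.
That conflicts with the unit clause (¬t).
Undo p and try p = True.
The clause (¬t) is unit, so t = False.
That conflicts with the unit clause (t).
Both values of p lead to a conflict.
So every satisfying assignment has u = False.

False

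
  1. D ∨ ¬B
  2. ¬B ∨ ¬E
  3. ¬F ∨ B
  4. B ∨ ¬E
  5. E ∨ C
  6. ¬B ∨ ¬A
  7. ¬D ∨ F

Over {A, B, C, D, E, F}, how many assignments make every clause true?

3

There are 2^6 = 64 truth assignments over (A, B, C, D, E, F).
Split on D. With D = True, the clauses containing D are satisfied and ¬D drops from the rest; 1 of the 2^5 = 32 assignments to the other variables satisfy what remains.
With D = False, by the same count on the reduced clause set, 2 assignments work.
Total: 1 + 2 = 3.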